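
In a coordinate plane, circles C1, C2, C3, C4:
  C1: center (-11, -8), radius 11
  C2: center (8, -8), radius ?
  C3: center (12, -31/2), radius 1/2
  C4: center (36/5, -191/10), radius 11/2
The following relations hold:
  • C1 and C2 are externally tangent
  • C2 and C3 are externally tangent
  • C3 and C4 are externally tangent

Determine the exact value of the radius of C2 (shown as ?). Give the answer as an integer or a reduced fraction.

1. [ext C1·C2]  r_C2² + 22r_C2 − 240 = 0  ⇒  r_C2 = 8 (r>0 drops 1)
2. [ext C2·C3]  r_C2² + 1r_C2 − 72 = 0  ⇒  r_C2 = 8 (r>0 drops 1)

8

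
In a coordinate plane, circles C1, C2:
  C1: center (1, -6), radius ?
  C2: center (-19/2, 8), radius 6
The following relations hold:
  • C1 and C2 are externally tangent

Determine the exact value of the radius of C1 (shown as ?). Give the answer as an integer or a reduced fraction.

23/2

1. [ext C1·C2]  r_C1² + 12r_C1 − 1081/4 = 0  ⇒  r_C1 = 23/2 (r>0 drops 1)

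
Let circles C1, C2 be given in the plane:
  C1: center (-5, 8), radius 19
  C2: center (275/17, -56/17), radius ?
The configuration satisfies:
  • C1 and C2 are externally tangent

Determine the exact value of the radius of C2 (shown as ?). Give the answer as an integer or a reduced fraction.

5

1. [ext C1·C2]  r_C2² + 38r_C2 − 215 = 0  ⇒  r_C2 = 5 (r>0 drops 1)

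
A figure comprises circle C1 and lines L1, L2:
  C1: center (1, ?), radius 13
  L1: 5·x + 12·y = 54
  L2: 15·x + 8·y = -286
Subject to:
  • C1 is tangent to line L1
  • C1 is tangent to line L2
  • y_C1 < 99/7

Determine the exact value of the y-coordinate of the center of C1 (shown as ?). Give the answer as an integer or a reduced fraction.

1. [C1‖L1]  y_C1² − (49/6)y_C1 − 545/3 = 0  ⇒  y_C1 = -10 or 109/6
2. [C1‖L2]  y_C1² + (301/4)y_C1 + 1305/2 = 0  ⇒  y_C1 = -261/4 or -10

-10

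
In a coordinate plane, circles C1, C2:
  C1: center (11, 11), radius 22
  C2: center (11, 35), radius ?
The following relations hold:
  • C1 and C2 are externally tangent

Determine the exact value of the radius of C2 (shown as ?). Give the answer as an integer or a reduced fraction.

1. [ext C1·C2]  r_C2² + 44r_C2 − 92 = 0  ⇒  r_C2 = 2 (r>0 drops 1)

2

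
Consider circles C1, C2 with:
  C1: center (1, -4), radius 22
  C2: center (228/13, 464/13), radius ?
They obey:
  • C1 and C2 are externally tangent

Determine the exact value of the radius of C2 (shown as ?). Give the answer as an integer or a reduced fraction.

1. [ext C1·C2]  r_C2² + 44r_C2 − 1365 = 0  ⇒  r_C2 = 21 (r>0 drops 1)

21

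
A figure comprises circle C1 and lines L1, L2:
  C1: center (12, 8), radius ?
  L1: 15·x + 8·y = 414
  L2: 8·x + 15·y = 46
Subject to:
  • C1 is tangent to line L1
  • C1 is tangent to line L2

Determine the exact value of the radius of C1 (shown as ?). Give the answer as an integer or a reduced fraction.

10

1. [C1‖L1]  r_C1² − 100 = 0  ⇒  r_C1 = 10 (r>0 drops 1)
2. [C1‖L2]  r_C1² − 100 = 0  ⇒  r_C1 = 10 (r>0 drops 1)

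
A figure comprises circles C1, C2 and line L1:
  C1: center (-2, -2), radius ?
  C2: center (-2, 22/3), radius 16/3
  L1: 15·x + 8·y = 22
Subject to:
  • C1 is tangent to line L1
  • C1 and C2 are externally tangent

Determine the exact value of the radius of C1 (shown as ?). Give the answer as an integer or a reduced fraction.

4

1. [C1‖L1]  r_C1² − 16 = 0  ⇒  r_C1 = 4 (r>0 drops 1)
2. [ext C1·C2]  r_C1² + (32/3)r_C1 − 176/3 = 0  ⇒  r_C1 = 4 (r>0 drops 1)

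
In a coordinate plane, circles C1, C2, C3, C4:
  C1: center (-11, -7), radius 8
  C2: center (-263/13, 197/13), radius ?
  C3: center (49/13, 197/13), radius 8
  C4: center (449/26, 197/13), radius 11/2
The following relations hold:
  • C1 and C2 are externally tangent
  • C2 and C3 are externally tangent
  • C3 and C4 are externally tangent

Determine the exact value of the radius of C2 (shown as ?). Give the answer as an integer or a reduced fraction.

16

1. [ext C1·C2]  r_C2² + 16r_C2 − 512 = 0  ⇒  r_C2 = 16 (r>0 drops 1)
2. [ext C2·C3]  r_C2² + 16r_C2 − 512 = 0  ⇒  r_C2 = 16 (r>0 drops 1)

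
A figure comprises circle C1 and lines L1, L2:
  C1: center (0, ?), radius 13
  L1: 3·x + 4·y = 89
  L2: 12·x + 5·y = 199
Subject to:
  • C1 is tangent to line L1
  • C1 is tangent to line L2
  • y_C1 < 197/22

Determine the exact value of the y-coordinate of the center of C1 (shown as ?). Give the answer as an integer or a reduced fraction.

1. [C1‖L1]  y_C1² − (89/2)y_C1 + 231 = 0  ⇒  y_C1 = 6 or 77/2
2. [C1‖L2]  y_C1² − (398/5)y_C1 + 2208/5 = 0  ⇒  y_C1 = 6 or 368/5

6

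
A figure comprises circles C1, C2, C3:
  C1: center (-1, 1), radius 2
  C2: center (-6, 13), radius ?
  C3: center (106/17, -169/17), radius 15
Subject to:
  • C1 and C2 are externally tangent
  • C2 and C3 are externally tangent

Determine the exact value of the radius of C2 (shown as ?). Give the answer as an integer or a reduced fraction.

1. [ext C1·C2]  r_C2² + 4r_C2 − 165 = 0  ⇒  r_C2 = 11 (r>0 drops 1)
2. [ext C2·C3]  r_C2² + 30r_C2 − 451 = 0  ⇒  r_C2 = 11 (r>0 drops 1)

11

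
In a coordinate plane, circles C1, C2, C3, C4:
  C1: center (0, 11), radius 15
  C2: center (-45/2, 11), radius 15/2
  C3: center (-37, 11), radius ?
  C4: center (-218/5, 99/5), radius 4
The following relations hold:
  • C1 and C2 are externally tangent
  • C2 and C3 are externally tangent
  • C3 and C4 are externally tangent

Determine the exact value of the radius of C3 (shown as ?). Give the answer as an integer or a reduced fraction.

1. [ext C2·C3]  r_C3² + 15r_C3 − 154 = 0  ⇒  r_C3 = 7 (r>0 drops 1)
2. [ext C3·C4]  r_C3² + 8r_C3 − 105 = 0  ⇒  r_C3 = 7 (r>0 drops 1)

7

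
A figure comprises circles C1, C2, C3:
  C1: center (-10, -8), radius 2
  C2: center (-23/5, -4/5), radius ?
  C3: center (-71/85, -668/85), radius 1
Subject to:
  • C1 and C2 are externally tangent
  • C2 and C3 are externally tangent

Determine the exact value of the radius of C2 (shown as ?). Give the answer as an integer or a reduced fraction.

1. [ext C1·C2]  r_C2² + 4r_C2 − 77 = 0  ⇒  r_C2 = 7 (r>0 drops 1)
2. [ext C2·C3]  r_C2² + 2r_C2 − 63 = 0  ⇒  r_C2 = 7 (r>0 drops 1)

7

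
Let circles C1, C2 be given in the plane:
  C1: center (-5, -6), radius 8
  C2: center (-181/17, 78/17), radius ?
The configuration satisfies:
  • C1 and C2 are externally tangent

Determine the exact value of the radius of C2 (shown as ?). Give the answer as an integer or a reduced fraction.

4

1. [ext C1·C2]  r_C2² + 16r_C2 − 80 = 0  ⇒  r_C2 = 4 (r>0 drops 1)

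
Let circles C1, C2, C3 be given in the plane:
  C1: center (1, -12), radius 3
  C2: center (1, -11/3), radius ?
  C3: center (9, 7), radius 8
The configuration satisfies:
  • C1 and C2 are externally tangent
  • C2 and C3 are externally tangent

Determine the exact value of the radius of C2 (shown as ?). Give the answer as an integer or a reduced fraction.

16/3

1. [ext C1·C2]  r_C2² + 6r_C2 − 544/9 = 0  ⇒  r_C2 = 16/3 (r>0 drops 1)
2. [ext C2·C3]  r_C2² + 16r_C2 − 1024/9 = 0  ⇒  r_C2 = 16/3 (r>0 drops 1)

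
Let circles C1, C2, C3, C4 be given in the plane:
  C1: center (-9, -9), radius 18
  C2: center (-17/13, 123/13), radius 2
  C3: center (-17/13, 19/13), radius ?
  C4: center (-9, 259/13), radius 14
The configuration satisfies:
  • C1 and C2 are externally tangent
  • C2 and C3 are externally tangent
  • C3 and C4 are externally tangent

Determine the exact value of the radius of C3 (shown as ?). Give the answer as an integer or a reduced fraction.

6

1. [ext C2·C3]  r_C3² + 4r_C3 − 60 = 0  ⇒  r_C3 = 6 (r>0 drops 1)
2. [ext C3·C4]  r_C3² + 28r_C3 − 204 = 0  ⇒  r_C3 = 6 (r>0 drops 1)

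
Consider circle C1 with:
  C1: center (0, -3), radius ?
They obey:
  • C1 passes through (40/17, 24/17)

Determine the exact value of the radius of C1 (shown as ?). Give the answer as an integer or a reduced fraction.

1. [C1∋P]  r_C1² − 25 = 0  ⇒  r_C1 = 5 (r>0 drops 1)

5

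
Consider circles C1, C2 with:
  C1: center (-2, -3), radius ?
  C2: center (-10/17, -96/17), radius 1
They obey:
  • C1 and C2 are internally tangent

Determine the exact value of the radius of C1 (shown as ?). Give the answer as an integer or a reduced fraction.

4

1. [int C1,C2]  r_C1² − 2r_C1 − 8 = 0  ⇒  r_C1 = 4 (r>0 drops 1)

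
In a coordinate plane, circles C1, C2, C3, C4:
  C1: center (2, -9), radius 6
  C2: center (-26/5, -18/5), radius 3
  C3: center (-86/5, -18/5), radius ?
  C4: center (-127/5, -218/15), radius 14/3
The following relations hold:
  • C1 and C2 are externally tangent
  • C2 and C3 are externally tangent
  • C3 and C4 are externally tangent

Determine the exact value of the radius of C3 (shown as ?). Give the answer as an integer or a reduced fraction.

1. [ext C2·C3]  r_C3² + 6r_C3 − 135 = 0  ⇒  r_C3 = 9 (r>0 drops 1)
2. [ext C3·C4]  r_C3² + (28/3)r_C3 − 165 = 0  ⇒  r_C3 = 9 (r>0 drops 1)

9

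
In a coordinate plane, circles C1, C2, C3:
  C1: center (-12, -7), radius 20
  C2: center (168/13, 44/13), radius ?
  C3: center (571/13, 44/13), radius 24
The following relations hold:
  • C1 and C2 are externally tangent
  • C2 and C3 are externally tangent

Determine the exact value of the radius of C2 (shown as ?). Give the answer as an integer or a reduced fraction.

1. [ext C1·C2]  r_C2² + 40r_C2 − 329 = 0  ⇒  r_C2 = 7 (r>0 drops 1)
2. [ext C2·C3]  r_C2² + 48r_C2 − 385 = 0  ⇒  r_C2 = 7 (r>0 drops 1)

7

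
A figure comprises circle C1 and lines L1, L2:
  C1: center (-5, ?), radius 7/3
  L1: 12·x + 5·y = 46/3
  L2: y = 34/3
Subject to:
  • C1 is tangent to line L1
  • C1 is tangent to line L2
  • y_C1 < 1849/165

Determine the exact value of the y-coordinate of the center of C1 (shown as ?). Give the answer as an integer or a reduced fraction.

1. [C1‖L1]  y_C1² − (452/15)y_C1 + 951/5 = 0  ⇒  y_C1 = 9 or 317/15
2. [C1‖L2]  y_C1² − (68/3)y_C1 + 123 = 0  ⇒  y_C1 = 9 or 41/3

9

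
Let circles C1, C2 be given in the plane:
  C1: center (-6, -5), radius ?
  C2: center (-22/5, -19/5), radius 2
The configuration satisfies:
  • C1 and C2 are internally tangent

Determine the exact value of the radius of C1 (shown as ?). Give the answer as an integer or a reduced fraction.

4

1. [int C1,C2]  r_C1² − 4r_C1 = 0  ⇒  r_C1 = 4 (r>0 drops 1)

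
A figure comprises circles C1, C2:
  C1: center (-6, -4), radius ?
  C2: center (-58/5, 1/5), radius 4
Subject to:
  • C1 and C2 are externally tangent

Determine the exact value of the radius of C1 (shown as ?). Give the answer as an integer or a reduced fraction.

3

1. [ext C1·C2]  r_C1² + 8r_C1 − 33 = 0  ⇒  r_C1 = 3 (r>0 drops 1)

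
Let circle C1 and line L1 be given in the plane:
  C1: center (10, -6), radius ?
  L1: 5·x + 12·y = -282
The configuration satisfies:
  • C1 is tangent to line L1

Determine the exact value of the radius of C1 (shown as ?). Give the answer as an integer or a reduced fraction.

20

1. [C1‖L1]  r_C1² − 400 = 0  ⇒  r_C1 = 20 (r>0 drops 1)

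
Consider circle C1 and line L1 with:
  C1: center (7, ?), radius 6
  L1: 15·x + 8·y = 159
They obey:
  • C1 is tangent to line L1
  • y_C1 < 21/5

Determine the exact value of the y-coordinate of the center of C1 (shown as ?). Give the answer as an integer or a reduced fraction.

-6

1. [C1‖L1]  y_C1² − (27/2)y_C1 − 117 = 0  ⇒  y_C1 = -6 or 39/2
2. given y_C1 < 21/5: keep -6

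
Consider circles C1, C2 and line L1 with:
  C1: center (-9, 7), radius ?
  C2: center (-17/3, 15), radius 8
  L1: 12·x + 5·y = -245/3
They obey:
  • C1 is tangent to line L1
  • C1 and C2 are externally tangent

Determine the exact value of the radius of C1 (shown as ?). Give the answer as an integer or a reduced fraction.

2/3

1. [C1‖L1]  r_C1² − 4/9 = 0  ⇒  r_C1 = 2/3 (r>0 drops 1)
2. [ext C1·C2]  r_C1² + 16r_C1 − 100/9 = 0  ⇒  r_C1 = 2/3 (r>0 drops 1)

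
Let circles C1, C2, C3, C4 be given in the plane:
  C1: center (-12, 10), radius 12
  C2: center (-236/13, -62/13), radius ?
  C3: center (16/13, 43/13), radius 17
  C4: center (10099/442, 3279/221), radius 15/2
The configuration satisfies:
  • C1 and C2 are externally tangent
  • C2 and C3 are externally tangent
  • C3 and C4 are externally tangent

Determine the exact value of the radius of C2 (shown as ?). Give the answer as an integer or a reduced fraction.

1. [ext C1·C2]  r_C2² + 24r_C2 − 112 = 0  ⇒  r_C2 = 4 (r>0 drops 1)
2. [ext C2·C3]  r_C2² + 34r_C2 − 152 = 0  ⇒  r_C2 = 4 (r>0 drops 1)

4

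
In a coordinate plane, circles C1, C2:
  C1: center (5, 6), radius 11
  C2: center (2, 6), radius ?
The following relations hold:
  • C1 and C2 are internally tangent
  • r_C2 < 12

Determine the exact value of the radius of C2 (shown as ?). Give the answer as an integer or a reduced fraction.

1. [int C1,C2]  r_C2² − 22r_C2 + 112 = 0  ⇒  r_C2 = 8 or 14
2. given r_C2 < 12: keep 8

8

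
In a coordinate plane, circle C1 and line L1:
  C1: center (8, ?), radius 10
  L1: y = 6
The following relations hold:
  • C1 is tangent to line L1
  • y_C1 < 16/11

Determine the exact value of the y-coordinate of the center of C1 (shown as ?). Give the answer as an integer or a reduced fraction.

1. [C1‖L1]  y_C1² − 12y_C1 − 64 = 0  ⇒  y_C1 = -4 or 16
2. given y_C1 < 16/11: keep -4

-4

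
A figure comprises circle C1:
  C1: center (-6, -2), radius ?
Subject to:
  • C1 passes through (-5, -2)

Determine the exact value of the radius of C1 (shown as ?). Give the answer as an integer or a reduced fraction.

1

1. [C1∋P]  r_C1² − 1 = 0  ⇒  r_C1 = 1 (r>0 drops 1)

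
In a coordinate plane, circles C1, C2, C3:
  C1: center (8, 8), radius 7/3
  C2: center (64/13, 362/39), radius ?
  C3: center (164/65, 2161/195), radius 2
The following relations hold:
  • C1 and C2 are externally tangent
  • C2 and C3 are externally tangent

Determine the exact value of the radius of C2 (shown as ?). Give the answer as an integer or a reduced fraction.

1. [ext C1·C2]  r_C2² + (14/3)r_C2 − 17/3 = 0  ⇒  r_C2 = 1 (r>0 drops 1)
2. [ext C2·C3]  r_C2² + 4r_C2 − 5 = 0  ⇒  r_C2 = 1 (r>0 drops 1)

1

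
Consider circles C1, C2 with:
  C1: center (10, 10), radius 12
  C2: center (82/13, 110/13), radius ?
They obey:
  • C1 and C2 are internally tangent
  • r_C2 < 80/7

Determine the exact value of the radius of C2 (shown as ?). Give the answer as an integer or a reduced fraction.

1. [int C1,C2]  r_C2² − 24r_C2 + 128 = 0  ⇒  r_C2 = 8 or 16
2. given r_C2 < 80/7: keep 8

8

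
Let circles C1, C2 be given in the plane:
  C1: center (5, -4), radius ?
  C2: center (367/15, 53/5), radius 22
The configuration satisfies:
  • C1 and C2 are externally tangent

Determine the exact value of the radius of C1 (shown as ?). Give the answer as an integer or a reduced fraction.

7/3

1. [ext C1·C2]  r_C1² + 44r_C1 − 973/9 = 0  ⇒  r_C1 = 7/3 (r>0 drops 1)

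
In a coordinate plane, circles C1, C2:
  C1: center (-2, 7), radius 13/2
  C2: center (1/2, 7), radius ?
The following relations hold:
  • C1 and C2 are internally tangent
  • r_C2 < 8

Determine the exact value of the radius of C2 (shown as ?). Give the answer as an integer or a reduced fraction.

4

1. [int C1,C2]  r_C2² − 13r_C2 + 36 = 0  ⇒  r_C2 = 4 or 9
2. given r_C2 < 8: keep 4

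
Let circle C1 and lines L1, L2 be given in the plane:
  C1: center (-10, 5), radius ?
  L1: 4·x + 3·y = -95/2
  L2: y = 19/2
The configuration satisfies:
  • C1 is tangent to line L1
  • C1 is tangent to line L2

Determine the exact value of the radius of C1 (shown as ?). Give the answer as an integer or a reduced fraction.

1. [C1‖L1]  r_C1² − 81/4 = 0  ⇒  r_C1 = 9/2 (r>0 drops 1)
2. [C1‖L2]  r_C1² − 81/4 = 0  ⇒  r_C1 = 9/2 (r>0 drops 1)

9/2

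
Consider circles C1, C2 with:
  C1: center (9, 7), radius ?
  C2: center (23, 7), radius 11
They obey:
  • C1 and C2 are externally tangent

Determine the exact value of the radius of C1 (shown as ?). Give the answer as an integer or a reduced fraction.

1. [ext C1·C2]  r_C1² + 22r_C1 − 75 = 0  ⇒  r_C1 = 3 (r>0 drops 1)

3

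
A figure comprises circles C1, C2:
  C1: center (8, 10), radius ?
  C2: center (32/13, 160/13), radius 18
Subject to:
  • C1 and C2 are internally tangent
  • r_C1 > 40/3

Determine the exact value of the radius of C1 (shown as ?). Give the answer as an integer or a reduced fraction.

1. [int C1,C2]  r_C1² − 36r_C1 + 288 = 0  ⇒  r_C1 = 12 or 24
2. given r_C1 > 40/3: keep 24

24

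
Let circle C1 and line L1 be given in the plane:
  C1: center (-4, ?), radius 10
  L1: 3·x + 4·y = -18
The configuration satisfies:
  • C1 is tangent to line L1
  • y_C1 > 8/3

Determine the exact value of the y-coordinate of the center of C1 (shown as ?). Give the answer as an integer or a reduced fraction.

11

1. [C1‖L1]  y_C1² + 3y_C1 − 154 = 0  ⇒  y_C1 = -14 or 11
2. given y_C1 > 8/3: keep 11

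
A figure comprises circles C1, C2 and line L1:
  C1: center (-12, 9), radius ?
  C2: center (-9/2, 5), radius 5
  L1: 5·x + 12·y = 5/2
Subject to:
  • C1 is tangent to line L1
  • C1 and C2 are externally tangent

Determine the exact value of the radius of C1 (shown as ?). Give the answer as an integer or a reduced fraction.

7/2

1. [C1‖L1]  r_C1² − 49/4 = 0  ⇒  r_C1 = 7/2 (r>0 drops 1)
2. [ext C1·C2]  r_C1² + 10r_C1 − 189/4 = 0  ⇒  r_C1 = 7/2 (r>0 drops 1)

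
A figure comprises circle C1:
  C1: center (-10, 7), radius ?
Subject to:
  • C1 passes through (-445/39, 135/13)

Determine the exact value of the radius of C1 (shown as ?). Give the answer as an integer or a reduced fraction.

11/3

1. [C1∋P]  r_C1² − 121/9 = 0  ⇒  r_C1 = 11/3 (r>0 drops 1)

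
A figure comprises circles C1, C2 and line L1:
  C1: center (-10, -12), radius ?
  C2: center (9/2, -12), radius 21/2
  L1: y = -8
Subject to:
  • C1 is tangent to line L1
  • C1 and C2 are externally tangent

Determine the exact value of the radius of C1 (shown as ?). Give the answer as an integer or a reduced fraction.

1. [C1‖L1]  r_C1² − 16 = 0  ⇒  r_C1 = 4 (r>0 drops 1)
2. [ext C1·C2]  r_C1² + 21r_C1 − 100 = 0  ⇒  r_C1 = 4 (r>0 drops 1)

4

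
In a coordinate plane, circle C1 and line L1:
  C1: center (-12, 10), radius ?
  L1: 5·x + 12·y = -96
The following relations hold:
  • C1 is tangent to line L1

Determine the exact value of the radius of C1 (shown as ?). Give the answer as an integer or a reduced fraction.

1. [C1‖L1]  r_C1² − 144 = 0  ⇒  r_C1 = 12 (r>0 drops 1)

12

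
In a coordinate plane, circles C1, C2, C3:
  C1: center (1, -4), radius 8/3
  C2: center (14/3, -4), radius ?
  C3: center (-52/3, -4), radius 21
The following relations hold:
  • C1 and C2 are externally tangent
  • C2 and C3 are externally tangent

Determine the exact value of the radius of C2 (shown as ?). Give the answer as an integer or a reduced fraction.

1

1. [ext C1·C2]  r_C2² + (16/3)r_C2 − 19/3 = 0  ⇒  r_C2 = 1 (r>0 drops 1)
2. [ext C2·C3]  r_C2² + 42r_C2 − 43 = 0  ⇒  r_C2 = 1 (r>0 drops 1)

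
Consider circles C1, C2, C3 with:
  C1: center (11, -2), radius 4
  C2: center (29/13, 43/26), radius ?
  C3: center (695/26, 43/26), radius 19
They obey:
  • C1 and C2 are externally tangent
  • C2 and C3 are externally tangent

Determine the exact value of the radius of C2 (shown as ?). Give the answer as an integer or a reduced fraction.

11/2

1. [ext C1·C2]  r_C2² + 8r_C2 − 297/4 = 0  ⇒  r_C2 = 11/2 (r>0 drops 1)
2. [ext C2·C3]  r_C2² + 38r_C2 − 957/4 = 0  ⇒  r_C2 = 11/2 (r>0 drops 1)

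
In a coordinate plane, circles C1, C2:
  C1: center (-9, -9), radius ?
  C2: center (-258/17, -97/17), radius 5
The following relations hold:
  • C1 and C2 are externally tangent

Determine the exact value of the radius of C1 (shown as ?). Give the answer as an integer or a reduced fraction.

2

1. [ext C1·C2]  r_C1² + 10r_C1 − 24 = 0  ⇒  r_C1 = 2 (r>0 drops 1)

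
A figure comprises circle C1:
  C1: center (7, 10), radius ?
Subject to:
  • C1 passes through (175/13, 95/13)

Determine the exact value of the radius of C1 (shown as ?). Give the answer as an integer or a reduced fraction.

7

1. [C1∋P]  r_C1² − 49 = 0  ⇒  r_C1 = 7 (r>0 drops 1)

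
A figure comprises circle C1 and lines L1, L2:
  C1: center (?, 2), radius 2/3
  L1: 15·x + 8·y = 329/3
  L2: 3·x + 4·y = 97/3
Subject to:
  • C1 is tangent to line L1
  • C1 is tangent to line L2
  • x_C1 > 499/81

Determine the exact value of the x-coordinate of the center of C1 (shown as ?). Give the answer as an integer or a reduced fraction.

1. [C1‖L1]  x_C1² − (562/45)x_C1 + 1729/45 = 0  ⇒  x_C1 = 247/45 or 7
2. [C1‖L2]  x_C1² − (146/9)x_C1 + 581/9 = 0  ⇒  x_C1 = 7 or 83/9

7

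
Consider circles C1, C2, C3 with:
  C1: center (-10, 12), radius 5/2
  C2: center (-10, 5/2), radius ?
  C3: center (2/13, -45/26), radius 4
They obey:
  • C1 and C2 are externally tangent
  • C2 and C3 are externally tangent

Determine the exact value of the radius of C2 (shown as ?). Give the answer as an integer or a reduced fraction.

7

1. [ext C1·C2]  r_C2² + 5r_C2 − 84 = 0  ⇒  r_C2 = 7 (r>0 drops 1)
2. [ext C2·C3]  r_C2² + 8r_C2 − 105 = 0  ⇒  r_C2 = 7 (r>0 drops 1)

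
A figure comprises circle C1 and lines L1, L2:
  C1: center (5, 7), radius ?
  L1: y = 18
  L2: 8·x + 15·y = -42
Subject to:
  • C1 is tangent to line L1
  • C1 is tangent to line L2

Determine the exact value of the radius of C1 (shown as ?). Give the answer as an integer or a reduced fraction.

11

1. [C1‖L1]  r_C1² − 121 = 0  ⇒  r_C1 = 11 (r>0 drops 1)
2. [C1‖L2]  r_C1² − 121 = 0  ⇒  r_C1 = 11 (r>0 drops 1)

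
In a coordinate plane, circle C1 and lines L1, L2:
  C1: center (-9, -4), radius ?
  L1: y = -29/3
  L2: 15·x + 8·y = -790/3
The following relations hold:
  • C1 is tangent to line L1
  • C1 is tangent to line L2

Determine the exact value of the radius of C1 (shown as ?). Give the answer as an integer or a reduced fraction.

1. [C1‖L1]  r_C1² − 289/9 = 0  ⇒  r_C1 = 17/3 (r>0 drops 1)
2. [C1‖L2]  r_C1² − 289/9 = 0  ⇒  r_C1 = 17/3 (r>0 drops 1)

17/3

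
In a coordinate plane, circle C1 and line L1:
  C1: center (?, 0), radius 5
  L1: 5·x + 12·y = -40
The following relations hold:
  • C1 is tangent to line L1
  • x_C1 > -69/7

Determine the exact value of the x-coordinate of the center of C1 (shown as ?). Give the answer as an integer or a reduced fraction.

1. [C1‖L1]  x_C1² + 16x_C1 − 105 = 0  ⇒  x_C1 = -21 or 5
2. given x_C1 > -69/7: keep 5

5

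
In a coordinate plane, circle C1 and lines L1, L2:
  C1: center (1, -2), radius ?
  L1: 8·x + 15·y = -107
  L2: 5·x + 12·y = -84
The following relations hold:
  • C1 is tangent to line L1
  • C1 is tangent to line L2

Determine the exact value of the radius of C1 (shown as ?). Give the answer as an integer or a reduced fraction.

1. [C1‖L1]  r_C1² − 25 = 0  ⇒  r_C1 = 5 (r>0 drops 1)
2. [C1‖L2]  r_C1² − 25 = 0  ⇒  r_C1 = 5 (r>0 drops 1)

5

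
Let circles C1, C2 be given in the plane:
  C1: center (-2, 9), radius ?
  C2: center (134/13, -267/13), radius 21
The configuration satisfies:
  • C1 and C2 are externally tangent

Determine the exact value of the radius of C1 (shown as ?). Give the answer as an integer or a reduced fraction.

11

1. [ext C1·C2]  r_C1² + 42r_C1 − 583 = 0  ⇒  r_C1 = 11 (r>0 drops 1)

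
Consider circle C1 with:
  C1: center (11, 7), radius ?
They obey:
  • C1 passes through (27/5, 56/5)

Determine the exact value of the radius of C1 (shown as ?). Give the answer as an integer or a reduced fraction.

1. [C1∋P]  r_C1² − 49 = 0  ⇒  r_C1 = 7 (r>0 drops 1)

7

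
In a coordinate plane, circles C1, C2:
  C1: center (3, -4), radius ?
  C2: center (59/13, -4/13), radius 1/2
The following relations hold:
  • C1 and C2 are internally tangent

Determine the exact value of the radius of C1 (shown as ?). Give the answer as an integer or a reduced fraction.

9/2

1. [int C1,C2]  r_C1² − 1r_C1 − 63/4 = 0  ⇒  r_C1 = 9/2 (r>0 drops 1)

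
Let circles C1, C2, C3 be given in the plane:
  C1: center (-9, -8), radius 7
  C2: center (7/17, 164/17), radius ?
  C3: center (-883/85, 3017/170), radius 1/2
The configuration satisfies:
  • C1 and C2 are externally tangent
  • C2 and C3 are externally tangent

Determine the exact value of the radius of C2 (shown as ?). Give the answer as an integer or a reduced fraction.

1. [ext C1·C2]  r_C2² + 14r_C2 − 351 = 0  ⇒  r_C2 = 13 (r>0 drops 1)
2. [ext C2·C3]  r_C2² + 1r_C2 − 182 = 0  ⇒  r_C2 = 13 (r>0 drops 1)

13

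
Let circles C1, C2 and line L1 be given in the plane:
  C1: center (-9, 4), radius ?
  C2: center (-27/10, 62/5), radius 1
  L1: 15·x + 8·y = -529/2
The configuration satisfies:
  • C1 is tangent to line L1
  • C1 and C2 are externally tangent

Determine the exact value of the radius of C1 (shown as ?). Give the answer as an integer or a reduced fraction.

1. [C1‖L1]  r_C1² − 361/4 = 0  ⇒  r_C1 = 19/2 (r>0 drops 1)
2. [ext C1·C2]  r_C1² + 2r_C1 − 437/4 = 0  ⇒  r_C1 = 19/2 (r>0 drops 1)

19/2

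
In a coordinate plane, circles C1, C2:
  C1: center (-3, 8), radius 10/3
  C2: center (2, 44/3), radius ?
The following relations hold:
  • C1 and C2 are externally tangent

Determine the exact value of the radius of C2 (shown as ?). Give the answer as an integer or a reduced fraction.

1. [ext C1·C2]  r_C2² + (20/3)r_C2 − 175/3 = 0  ⇒  r_C2 = 5 (r>0 drops 1)

5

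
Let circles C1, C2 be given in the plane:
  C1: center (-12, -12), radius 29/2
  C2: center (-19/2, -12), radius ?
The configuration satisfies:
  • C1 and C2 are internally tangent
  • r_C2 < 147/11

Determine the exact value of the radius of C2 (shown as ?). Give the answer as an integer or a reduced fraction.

12

1. [int C1,C2]  r_C2² − 29r_C2 + 204 = 0  ⇒  r_C2 = 12 or 17
2. given r_C2 < 147/11: keep 12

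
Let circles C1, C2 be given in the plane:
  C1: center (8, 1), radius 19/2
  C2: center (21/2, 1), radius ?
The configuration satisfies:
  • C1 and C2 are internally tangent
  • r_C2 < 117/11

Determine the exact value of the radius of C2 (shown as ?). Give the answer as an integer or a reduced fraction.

7

1. [int C1,C2]  r_C2² − 19r_C2 + 84 = 0  ⇒  r_C2 = 7 or 12
2. given r_C2 < 117/11: keep 7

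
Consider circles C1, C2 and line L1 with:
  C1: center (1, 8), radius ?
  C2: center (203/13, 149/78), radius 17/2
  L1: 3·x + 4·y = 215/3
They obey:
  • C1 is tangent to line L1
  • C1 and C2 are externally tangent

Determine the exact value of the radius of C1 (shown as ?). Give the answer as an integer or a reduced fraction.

1. [C1‖L1]  r_C1² − 484/9 = 0  ⇒  r_C1 = 22/3 (r>0 drops 1)
2. [ext C1·C2]  r_C1² + 17r_C1 − 1606/9 = 0  ⇒  r_C1 = 22/3 (r>0 drops 1)

22/3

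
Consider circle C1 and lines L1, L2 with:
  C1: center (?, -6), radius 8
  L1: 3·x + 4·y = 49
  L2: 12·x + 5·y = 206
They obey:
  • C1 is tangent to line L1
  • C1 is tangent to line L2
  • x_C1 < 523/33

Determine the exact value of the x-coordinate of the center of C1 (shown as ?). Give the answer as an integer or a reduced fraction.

11

1. [C1‖L1]  x_C1² − (146/3)x_C1 + 1243/3 = 0  ⇒  x_C1 = 11 or 113/3
2. [C1‖L2]  x_C1² − (118/3)x_C1 + 935/3 = 0  ⇒  x_C1 = 11 or 85/3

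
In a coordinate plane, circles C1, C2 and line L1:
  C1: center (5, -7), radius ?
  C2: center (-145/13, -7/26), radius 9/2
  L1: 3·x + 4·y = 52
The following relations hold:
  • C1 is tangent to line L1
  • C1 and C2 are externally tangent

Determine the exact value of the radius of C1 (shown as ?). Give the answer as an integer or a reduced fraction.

1. [C1‖L1]  r_C1² − 169 = 0  ⇒  r_C1 = 13 (r>0 drops 1)
2. [ext C1·C2]  r_C1² + 9r_C1 − 286 = 0  ⇒  r_C1 = 13 (r>0 drops 1)

13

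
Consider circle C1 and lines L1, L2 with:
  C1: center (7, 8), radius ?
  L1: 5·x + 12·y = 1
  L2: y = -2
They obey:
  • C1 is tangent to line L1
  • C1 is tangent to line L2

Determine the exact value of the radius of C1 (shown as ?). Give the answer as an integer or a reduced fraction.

10

1. [C1‖L1]  r_C1² − 100 = 0  ⇒  r_C1 = 10 (r>0 drops 1)
2. [C1‖L2]  r_C1² − 100 = 0  ⇒  r_C1 = 10 (r>0 drops 1)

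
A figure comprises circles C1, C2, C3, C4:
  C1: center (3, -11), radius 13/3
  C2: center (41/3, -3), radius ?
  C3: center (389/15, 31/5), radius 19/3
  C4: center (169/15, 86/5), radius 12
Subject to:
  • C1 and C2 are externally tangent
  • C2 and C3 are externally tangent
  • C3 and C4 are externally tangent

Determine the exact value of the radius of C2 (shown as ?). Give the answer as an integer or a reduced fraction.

1. [ext C1·C2]  r_C2² + (26/3)r_C2 − 159 = 0  ⇒  r_C2 = 9 (r>0 drops 1)
2. [ext C2·C3]  r_C2² + (38/3)r_C2 − 195 = 0  ⇒  r_C2 = 9 (r>0 drops 1)

9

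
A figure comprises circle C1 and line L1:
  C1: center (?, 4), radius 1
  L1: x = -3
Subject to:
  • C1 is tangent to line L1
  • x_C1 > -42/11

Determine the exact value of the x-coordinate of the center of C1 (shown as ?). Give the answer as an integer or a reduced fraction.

1. [C1‖L1]  x_C1² + 6x_C1 + 8 = 0  ⇒  x_C1 = -4 or -2
2. given x_C1 > -42/11: keep -2

-2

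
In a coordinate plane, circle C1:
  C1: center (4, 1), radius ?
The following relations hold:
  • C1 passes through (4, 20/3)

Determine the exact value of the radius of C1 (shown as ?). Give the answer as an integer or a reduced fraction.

1. [C1∋P]  r_C1² − 289/9 = 0  ⇒  r_C1 = 17/3 (r>0 drops 1)

17/3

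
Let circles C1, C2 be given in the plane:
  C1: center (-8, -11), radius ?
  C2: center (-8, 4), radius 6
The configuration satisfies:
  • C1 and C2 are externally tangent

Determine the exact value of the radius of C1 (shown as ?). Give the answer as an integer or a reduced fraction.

9

1. [ext C1·C2]  r_C1² + 12r_C1 − 189 = 0  ⇒  r_C1 = 9 (r>0 drops 1)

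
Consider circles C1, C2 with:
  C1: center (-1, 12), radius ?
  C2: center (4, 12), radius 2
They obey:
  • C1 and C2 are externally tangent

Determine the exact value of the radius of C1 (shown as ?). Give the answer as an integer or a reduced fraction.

3

1. [ext C1·C2]  r_C1² + 4r_C1 − 21 = 0  ⇒  r_C1 = 3 (r>0 drops 1)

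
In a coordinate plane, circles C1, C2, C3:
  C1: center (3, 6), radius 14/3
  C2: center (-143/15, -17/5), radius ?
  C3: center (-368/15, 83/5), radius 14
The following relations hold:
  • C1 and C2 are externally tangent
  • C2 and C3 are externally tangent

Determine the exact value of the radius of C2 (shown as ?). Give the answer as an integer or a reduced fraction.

11

1. [ext C1·C2]  r_C2² + (28/3)r_C2 − 671/3 = 0  ⇒  r_C2 = 11 (r>0 drops 1)
2. [ext C2·C3]  r_C2² + 28r_C2 − 429 = 0  ⇒  r_C2 = 11 (r>0 drops 1)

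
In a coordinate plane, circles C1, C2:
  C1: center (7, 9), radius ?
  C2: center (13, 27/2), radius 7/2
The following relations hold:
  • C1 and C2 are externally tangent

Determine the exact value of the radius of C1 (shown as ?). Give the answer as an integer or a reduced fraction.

4

1. [ext C1·C2]  r_C1² + 7r_C1 − 44 = 0  ⇒  r_C1 = 4 (r>0 drops 1)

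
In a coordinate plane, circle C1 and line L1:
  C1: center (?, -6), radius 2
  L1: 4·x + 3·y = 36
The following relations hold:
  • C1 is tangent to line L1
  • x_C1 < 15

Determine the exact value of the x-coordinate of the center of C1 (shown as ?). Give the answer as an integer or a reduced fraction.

11

1. [C1‖L1]  x_C1² − 27x_C1 + 176 = 0  ⇒  x_C1 = 11 or 16
2. given x_C1 < 15: keep 11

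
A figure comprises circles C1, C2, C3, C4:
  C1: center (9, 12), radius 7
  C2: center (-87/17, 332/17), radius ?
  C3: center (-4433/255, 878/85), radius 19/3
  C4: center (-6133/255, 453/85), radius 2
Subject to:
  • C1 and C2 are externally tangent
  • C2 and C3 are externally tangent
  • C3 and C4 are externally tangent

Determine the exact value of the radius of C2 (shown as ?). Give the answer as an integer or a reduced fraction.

1. [ext C1·C2]  r_C2² + 14r_C2 − 207 = 0  ⇒  r_C2 = 9 (r>0 drops 1)
2. [ext C2·C3]  r_C2² + (38/3)r_C2 − 195 = 0  ⇒  r_C2 = 9 (r>0 drops 1)

9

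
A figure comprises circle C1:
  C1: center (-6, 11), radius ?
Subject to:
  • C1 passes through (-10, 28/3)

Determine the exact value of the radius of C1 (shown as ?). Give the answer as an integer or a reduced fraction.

13/3

1. [C1∋P]  r_C1² − 169/9 = 0  ⇒  r_C1 = 13/3 (r>0 drops 1)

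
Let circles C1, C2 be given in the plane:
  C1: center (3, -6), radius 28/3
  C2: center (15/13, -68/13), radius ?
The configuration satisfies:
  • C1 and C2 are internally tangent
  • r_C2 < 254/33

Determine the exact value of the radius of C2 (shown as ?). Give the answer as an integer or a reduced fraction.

22/3

1. [int C1,C2]  r_C2² − (56/3)r_C2 + 748/9 = 0  ⇒  r_C2 = 22/3 or 34/3
2. given r_C2 < 254/33: keep 22/3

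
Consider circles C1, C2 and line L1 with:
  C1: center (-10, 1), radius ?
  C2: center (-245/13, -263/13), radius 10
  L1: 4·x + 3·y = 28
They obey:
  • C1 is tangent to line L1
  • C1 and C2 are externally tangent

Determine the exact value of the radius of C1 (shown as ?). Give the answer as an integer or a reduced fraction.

13

1. [C1‖L1]  r_C1² − 169 = 0  ⇒  r_C1 = 13 (r>0 drops 1)
2. [ext C1·C2]  r_C1² + 20r_C1 − 429 = 0  ⇒  r_C1 = 13 (r>0 drops 1)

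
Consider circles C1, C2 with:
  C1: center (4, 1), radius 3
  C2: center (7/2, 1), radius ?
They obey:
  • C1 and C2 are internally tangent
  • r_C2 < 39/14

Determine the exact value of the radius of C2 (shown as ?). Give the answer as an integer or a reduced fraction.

5/2

1. [int C1,C2]  r_C2² − 6r_C2 + 35/4 = 0  ⇒  r_C2 = 5/2 or 7/2
2. given r_C2 < 39/14: keep 5/2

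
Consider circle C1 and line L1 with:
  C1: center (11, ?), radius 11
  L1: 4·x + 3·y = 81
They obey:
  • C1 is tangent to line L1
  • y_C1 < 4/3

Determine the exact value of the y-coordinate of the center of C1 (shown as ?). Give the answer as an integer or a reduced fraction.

-6

1. [C1‖L1]  y_C1² − (74/3)y_C1 − 184 = 0  ⇒  y_C1 = -6 or 92/3
2. given y_C1 < 4/3: keep -6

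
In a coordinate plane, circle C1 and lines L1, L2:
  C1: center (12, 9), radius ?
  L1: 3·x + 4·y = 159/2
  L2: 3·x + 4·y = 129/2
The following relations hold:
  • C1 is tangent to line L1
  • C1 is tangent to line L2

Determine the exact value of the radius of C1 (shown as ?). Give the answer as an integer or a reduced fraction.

1. [C1‖L1]  r_C1² − 9/4 = 0  ⇒  r_C1 = 3/2 (r>0 drops 1)
2. [C1‖L2]  r_C1² − 9/4 = 0  ⇒  r_C1 = 3/2 (r>0 drops 1)

3/2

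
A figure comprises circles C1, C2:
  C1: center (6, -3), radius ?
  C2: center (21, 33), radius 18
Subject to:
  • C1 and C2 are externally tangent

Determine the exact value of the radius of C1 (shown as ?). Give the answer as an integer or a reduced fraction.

1. [ext C1·C2]  r_C1² + 36r_C1 − 1197 = 0  ⇒  r_C1 = 21 (r>0 drops 1)

21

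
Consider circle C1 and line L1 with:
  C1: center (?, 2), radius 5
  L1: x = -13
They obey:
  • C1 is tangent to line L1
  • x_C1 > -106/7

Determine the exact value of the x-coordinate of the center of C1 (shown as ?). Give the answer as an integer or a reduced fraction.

-8

1. [C1‖L1]  x_C1² + 26x_C1 + 144 = 0  ⇒  x_C1 = -18 or -8
2. given x_C1 > -106/7: keep -8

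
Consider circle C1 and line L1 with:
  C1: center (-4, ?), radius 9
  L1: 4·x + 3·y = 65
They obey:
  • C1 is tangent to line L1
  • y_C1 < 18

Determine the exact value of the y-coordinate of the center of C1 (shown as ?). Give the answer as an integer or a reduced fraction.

1. [C1‖L1]  y_C1² − 54y_C1 + 504 = 0  ⇒  y_C1 = 12 or 42
2. given y_C1 < 18: keep 12

12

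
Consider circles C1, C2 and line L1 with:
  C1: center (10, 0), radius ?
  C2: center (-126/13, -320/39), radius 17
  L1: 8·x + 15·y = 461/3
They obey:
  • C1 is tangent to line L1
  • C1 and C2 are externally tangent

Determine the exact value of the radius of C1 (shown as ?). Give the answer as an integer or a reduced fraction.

1. [C1‖L1]  r_C1² − 169/9 = 0  ⇒  r_C1 = 13/3 (r>0 drops 1)
2. [ext C1·C2]  r_C1² + 34r_C1 − 1495/9 = 0  ⇒  r_C1 = 13/3 (r>0 drops 1)

13/3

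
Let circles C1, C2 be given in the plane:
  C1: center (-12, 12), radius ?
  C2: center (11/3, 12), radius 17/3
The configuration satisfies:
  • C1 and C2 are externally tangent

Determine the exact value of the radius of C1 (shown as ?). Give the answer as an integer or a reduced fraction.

10

1. [ext C1·C2]  r_C1² + (34/3)r_C1 − 640/3 = 0  ⇒  r_C1 = 10 (r>0 drops 1)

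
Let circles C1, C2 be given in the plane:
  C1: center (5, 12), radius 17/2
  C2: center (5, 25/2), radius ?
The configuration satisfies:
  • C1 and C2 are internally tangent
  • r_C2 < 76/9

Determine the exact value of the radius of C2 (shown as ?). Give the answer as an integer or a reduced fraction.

8

1. [int C1,C2]  r_C2² − 17r_C2 + 72 = 0  ⇒  r_C2 = 8 or 9
2. given r_C2 < 76/9: keep 8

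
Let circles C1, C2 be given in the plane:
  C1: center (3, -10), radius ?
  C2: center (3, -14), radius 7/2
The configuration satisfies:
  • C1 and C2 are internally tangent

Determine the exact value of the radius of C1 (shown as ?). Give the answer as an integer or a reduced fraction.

1. [int C1,C2]  r_C1² − 7r_C1 − 15/4 = 0  ⇒  r_C1 = 15/2 (r>0 drops 1)

15/2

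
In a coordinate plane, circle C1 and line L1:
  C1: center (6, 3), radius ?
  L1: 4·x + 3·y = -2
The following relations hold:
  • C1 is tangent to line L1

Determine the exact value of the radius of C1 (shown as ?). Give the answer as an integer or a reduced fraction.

7

1. [C1‖L1]  r_C1² − 49 = 0  ⇒  r_C1 = 7 (r>0 drops 1)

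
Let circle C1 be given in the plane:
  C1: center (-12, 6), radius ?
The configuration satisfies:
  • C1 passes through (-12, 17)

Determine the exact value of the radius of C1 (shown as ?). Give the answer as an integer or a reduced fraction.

11

1. [C1∋P]  r_C1² − 121 = 0  ⇒  r_C1 = 11 (r>0 drops 1)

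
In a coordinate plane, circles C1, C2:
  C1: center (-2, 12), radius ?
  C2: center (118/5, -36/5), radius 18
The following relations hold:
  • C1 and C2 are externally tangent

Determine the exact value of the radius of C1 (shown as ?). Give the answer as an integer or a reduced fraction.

1. [ext C1·C2]  r_C1² + 36r_C1 − 700 = 0  ⇒  r_C1 = 14 (r>0 drops 1)

14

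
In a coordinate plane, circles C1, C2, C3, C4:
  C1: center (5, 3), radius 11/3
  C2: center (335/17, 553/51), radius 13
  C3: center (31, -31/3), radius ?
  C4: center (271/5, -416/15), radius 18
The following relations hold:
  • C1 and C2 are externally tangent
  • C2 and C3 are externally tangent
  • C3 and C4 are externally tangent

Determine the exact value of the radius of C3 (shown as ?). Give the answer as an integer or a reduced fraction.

1. [ext C2·C3]  r_C3² + 26r_C3 − 407 = 0  ⇒  r_C3 = 11 (r>0 drops 1)
2. [ext C3·C4]  r_C3² + 36r_C3 − 517 = 0  ⇒  r_C3 = 11 (r>0 drops 1)

11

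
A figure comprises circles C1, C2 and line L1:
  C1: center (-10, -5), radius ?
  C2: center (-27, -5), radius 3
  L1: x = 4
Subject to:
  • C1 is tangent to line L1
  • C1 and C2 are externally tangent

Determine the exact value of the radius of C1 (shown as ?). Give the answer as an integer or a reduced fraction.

14

1. [C1‖L1]  r_C1² − 196 = 0  ⇒  r_C1 = 14 (r>0 drops 1)
2. [ext C1·C2]  r_C1² + 6r_C1 − 280 = 0  ⇒  r_C1 = 14 (r>0 drops 1)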